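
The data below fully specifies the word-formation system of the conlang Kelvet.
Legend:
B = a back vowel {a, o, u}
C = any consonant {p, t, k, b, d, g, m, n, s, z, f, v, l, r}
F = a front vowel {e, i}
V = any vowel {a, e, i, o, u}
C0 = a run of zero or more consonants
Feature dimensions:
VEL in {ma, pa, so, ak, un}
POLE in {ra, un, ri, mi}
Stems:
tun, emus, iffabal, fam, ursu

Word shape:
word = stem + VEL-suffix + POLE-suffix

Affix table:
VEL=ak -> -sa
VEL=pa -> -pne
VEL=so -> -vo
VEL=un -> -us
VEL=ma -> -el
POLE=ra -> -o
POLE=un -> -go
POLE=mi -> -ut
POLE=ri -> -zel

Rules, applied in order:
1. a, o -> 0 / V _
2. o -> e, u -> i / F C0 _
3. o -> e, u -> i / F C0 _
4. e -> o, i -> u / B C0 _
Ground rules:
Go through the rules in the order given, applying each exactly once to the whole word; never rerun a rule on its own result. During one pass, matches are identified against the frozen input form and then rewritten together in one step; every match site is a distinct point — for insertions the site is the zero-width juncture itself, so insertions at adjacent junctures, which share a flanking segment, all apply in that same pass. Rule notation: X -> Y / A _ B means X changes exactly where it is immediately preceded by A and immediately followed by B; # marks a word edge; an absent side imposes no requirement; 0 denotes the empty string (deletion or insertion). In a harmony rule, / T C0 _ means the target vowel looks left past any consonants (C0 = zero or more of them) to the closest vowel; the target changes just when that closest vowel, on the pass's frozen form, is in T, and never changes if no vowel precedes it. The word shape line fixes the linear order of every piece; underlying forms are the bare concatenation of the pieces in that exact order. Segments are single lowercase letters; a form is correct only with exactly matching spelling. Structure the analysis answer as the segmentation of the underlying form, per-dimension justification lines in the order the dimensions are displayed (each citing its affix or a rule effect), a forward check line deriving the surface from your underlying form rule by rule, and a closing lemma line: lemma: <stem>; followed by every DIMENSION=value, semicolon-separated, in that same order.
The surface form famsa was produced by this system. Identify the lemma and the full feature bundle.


underlying: fam-sa-o
VEL=ak - signalled by the affix -sa
POLE=ra - signalled by the affix -o
check: famsao -> famsa -> famsa -> famsa -> famsa
lemma: fam; VEL=ak; POLE=ra


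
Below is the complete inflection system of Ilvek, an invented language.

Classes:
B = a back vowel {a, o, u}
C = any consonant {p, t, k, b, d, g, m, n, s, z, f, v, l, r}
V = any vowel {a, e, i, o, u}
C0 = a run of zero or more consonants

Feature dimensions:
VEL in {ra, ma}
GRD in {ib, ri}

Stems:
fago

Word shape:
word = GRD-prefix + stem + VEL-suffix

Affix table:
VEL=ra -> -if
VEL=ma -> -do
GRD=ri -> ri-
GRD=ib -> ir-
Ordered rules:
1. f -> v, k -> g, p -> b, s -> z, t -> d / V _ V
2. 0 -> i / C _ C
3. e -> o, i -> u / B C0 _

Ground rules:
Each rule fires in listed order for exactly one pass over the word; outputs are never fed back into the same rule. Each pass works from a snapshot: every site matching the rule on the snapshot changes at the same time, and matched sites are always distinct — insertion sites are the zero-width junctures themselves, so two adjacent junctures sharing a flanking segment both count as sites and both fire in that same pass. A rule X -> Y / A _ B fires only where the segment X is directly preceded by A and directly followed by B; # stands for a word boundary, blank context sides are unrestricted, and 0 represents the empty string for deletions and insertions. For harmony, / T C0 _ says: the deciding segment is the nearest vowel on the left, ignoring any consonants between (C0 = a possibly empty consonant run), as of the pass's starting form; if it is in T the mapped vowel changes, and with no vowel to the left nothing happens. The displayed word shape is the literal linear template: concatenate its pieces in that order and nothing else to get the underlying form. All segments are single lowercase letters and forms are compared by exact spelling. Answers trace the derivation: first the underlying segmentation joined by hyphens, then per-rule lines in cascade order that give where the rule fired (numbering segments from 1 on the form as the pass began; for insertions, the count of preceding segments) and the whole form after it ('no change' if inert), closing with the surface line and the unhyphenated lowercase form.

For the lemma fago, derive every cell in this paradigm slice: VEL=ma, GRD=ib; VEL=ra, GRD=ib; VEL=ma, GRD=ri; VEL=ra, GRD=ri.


cell VEL=ma, GRD=ib:
underlying: ir-fago-do
1. f -> v, k -> g, p -> b, s -> z, t -> d / V _ V: no change
2. 0 -> i / C _ C: inserts after position(s) 2: irifagodo
3. e -> o, i -> u / B C0 _: no change
surface: irifagodo

cell VEL=ra, GRD=ib:
underlying: ir-fago-if
1. f -> v, k -> g, p -> b, s -> z, t -> d / V _ V: no change
2. 0 -> i / C _ C: inserts after position(s) 2: irifagoif
3. e -> o, i -> u / B C0 _: fires at position(s) 8: irifagouf
surface: irifagouf

cell VEL=ma, GRD=ri:
underlying: ri-fago-do
1. f -> v, k -> g, p -> b, s -> z, t -> d / V _ V: fires at position(s) 3: rivagodo
2. 0 -> i / C _ C: no change
3. e -> o, i -> u / B C0 _: no change
surface: rivagodo

cell VEL=ra, GRD=ri:
underlying: ri-fago-if
1. f -> v, k -> g, p -> b, s -> z, t -> d / V _ V: fires at position(s) 3: rivagoif
2. 0 -> i / C _ C: no change
3. e -> o, i -> u / B C0 _: fires at position(s) 7: rivagouf
surface: rivagouf


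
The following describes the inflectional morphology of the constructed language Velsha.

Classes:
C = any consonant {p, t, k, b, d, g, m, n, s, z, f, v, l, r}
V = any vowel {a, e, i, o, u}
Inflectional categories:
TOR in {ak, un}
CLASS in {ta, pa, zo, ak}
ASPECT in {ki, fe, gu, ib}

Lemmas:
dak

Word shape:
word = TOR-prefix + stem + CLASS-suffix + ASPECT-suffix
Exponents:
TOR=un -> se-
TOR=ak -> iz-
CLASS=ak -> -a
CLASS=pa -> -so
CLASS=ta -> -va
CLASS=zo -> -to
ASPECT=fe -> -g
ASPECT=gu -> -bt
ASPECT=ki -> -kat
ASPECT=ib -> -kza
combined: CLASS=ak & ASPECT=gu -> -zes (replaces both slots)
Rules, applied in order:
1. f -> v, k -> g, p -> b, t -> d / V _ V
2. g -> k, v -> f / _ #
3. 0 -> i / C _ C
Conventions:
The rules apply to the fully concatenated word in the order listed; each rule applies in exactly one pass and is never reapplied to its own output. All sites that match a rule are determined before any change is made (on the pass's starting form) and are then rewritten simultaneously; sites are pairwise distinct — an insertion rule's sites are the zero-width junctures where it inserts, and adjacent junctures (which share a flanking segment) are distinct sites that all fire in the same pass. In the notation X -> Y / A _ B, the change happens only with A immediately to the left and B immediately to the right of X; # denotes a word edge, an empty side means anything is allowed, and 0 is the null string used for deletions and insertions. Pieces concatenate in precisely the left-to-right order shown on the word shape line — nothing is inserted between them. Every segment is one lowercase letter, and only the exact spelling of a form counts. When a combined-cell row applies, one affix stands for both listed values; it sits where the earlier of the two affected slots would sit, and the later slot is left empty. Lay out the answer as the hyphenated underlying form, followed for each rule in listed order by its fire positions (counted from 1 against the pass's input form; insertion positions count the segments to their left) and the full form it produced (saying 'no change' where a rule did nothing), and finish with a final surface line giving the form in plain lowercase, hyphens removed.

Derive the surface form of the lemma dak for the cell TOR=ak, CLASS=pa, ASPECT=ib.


underlying: iz-dak-so-kza
1. f -> v, k -> g, p -> b, t -> d / V _ V: no change
2. g -> k, v -> f / _ #: no change
3. 0 -> i / C _ C: inserts after position(s) 2, 5, 8: izidakisokiza
surface: izidakisokiza


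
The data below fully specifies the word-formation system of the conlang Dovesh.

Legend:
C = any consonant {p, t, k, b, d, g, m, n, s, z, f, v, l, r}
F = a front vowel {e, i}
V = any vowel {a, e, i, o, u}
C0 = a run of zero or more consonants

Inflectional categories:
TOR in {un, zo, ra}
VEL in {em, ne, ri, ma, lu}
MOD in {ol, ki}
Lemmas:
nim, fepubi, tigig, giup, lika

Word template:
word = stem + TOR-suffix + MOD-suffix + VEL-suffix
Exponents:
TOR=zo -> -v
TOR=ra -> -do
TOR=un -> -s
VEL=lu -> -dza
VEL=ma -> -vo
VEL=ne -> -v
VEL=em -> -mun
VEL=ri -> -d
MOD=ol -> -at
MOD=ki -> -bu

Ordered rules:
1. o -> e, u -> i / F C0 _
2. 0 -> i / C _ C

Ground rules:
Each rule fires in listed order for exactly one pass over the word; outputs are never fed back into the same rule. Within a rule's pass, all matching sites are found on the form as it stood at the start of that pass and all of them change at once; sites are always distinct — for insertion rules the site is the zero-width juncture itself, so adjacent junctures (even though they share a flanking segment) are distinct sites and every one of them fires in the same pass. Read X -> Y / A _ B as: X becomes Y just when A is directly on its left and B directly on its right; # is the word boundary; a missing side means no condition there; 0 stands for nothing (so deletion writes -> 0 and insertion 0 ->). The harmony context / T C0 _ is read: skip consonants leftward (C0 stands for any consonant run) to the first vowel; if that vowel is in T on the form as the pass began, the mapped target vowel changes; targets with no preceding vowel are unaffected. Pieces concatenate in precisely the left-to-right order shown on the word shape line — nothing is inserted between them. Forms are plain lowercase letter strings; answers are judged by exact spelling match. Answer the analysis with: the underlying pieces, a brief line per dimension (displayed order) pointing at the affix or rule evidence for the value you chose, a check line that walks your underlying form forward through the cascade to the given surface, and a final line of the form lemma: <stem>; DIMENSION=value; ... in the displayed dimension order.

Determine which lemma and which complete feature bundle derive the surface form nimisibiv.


underlying: nim-s-bu-v
TOR=un - signalled by the affix -s
VEL=ne - signalled by the affix -v
MOD=ki - signalled by the affix -bu
check: nimsbuv -> nimsbiv -> nimisibiv
lemma: nim; TOR=un; VEL=ne; MOD=ki


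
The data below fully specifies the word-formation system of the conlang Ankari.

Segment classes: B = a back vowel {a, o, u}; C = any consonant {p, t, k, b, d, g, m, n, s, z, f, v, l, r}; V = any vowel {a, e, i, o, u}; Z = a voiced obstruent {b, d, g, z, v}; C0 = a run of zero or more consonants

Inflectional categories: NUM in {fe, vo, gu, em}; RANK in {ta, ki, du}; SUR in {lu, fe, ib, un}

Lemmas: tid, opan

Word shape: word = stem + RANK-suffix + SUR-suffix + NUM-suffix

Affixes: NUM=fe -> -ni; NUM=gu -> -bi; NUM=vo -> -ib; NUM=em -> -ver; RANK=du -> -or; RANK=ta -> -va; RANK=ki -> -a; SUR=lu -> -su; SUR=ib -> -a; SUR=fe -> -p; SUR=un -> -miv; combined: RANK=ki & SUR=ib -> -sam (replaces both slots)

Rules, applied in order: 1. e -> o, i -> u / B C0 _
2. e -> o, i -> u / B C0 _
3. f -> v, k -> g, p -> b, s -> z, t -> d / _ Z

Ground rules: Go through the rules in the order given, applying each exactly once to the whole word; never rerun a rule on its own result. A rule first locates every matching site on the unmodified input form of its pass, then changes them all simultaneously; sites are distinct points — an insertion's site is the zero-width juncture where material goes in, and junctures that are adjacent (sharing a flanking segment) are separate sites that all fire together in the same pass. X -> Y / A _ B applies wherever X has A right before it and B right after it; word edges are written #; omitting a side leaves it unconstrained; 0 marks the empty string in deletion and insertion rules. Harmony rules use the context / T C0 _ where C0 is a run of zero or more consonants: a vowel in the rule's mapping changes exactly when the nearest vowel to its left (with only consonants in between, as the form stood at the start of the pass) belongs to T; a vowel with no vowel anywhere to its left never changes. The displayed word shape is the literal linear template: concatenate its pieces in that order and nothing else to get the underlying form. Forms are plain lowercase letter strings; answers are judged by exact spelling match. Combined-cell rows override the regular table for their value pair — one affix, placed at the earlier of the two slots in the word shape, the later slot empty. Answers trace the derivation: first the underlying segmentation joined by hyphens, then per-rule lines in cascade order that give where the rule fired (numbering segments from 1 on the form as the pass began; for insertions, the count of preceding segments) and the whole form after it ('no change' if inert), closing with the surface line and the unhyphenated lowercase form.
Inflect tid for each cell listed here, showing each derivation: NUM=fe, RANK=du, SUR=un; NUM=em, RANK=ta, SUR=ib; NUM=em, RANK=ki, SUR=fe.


cell NUM=fe, RANK=du, SUR=un:
underlying: tid-or-miv-ni
1. e -> o, i -> u / B C0 _: fires at position(s) 7: tidormuvni
2. e -> o, i -> u / B C0 _: fires at position(s) 10: tidormuvnu
3. f -> v, k -> g, p -> b, s -> z, t -> d / _ Z: no change
surface: tidormuvnu

cell NUM=em, RANK=ta, SUR=ib:
underlying: tid-va-a-ver
1. e -> o, i -> u / B C0 _: fires at position(s) 8: tidvaavor
2. e -> o, i -> u / B C0 _: no change
3. f -> v, k -> g, p -> b, s -> z, t -> d / _ Z: no change
surface: tidvaavor

cell NUM=em, RANK=ki, SUR=fe:
underlying: tid-a-p-ver
1. e -> o, i -> u / B C0 _: fires at position(s) 7: tidapvor
2. e -> o, i -> u / B C0 _: no change
3. f -> v, k -> g, p -> b, s -> z, t -> d / _ Z: fires at position(s) 5: tidabvor
surface: tidabvor


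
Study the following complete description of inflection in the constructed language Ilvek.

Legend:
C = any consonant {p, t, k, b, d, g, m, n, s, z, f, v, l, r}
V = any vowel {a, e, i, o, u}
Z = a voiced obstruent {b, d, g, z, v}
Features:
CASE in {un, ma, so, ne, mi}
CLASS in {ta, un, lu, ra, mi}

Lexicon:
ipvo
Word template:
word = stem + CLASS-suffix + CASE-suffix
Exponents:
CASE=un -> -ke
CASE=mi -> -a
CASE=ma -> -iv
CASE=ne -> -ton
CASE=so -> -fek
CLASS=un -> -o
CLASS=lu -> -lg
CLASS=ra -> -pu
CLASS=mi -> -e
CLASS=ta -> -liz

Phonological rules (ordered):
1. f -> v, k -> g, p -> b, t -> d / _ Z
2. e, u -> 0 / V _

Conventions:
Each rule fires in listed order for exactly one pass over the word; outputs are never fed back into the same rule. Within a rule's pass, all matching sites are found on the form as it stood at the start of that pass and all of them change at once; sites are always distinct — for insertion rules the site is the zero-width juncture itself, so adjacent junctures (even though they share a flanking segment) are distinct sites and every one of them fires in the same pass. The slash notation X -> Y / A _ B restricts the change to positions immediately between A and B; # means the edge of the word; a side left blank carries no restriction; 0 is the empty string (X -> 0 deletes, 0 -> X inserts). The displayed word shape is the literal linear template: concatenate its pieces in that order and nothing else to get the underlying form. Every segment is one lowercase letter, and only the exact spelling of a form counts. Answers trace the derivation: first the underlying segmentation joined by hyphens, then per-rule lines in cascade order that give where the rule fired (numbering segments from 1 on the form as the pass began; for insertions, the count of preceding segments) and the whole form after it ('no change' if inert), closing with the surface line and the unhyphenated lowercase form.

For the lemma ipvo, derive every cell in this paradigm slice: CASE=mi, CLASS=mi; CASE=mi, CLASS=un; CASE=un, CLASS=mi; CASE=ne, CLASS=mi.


cell CASE=mi, CLASS=mi:
underlying: ipvo-e-a
1. f -> v, k -> g, p -> b, t -> d / _ Z: fires at position(s) 2: ibvoea
2. e, u -> 0 / V _: fires at position(s) 5: ibvoa
surface: ibvoa

cell CASE=mi, CLASS=un:
underlying: ipvo-o-a
1. f -> v, k -> g, p -> b, t -> d / _ Z: fires at position(s) 2: ibvooa
2. e, u -> 0 / V _: no change
surface: ibvooa

cell CASE=un, CLASS=mi:
underlying: ipvo-e-ke
1. f -> v, k -> g, p -> b, t -> d / _ Z: fires at position(s) 2: ibvoeke
2. e, u -> 0 / V _: fires at position(s) 5: ibvoke
surface: ibvoke

cell CASE=ne, CLASS=mi:
underlying: ipvo-e-ton
1. f -> v, k -> g, p -> b, t -> d / _ Z: fires at position(s) 2: ibvoeton
2. e, u -> 0 / V _: fires at position(s) 5: ibvoton
surface: ibvoton


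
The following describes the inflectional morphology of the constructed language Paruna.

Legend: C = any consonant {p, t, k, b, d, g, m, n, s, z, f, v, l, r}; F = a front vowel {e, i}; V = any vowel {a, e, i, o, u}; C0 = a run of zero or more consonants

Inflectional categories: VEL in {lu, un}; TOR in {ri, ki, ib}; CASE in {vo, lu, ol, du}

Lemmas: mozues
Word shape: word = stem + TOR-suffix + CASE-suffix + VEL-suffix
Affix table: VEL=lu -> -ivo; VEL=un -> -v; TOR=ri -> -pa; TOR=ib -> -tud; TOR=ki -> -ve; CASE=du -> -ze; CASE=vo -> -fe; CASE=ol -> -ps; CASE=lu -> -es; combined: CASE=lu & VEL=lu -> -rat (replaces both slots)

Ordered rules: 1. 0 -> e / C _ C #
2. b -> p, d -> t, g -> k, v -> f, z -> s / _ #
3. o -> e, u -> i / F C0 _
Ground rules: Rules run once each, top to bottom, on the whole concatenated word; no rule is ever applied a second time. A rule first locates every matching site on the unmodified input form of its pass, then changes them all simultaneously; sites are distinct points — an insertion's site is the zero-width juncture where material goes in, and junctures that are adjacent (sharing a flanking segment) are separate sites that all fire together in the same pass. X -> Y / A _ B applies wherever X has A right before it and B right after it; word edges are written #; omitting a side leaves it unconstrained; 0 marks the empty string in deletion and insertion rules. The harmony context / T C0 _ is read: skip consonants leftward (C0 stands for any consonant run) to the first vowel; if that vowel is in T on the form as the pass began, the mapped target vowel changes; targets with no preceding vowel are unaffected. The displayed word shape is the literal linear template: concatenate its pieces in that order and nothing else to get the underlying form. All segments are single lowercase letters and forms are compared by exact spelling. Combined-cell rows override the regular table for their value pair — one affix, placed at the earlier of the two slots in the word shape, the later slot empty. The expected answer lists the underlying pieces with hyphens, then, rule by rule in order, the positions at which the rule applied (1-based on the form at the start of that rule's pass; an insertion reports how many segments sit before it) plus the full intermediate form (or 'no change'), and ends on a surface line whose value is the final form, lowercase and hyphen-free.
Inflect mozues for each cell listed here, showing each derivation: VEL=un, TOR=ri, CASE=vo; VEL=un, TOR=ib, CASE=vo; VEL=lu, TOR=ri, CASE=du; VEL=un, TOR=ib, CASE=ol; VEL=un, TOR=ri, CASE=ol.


cell VEL=un, TOR=ri, CASE=vo:
underlying: mozues-pa-fe-v
1. 0 -> e / C _ C #: no change
2. b -> p, d -> t, g -> k, v -> f, z -> s / _ #: fires at position(s) 11: mozuespafef
3. o -> e, u -> i / F C0 _: no change
surface: mozuespafef

cell VEL=un, TOR=ib, CASE=vo:
underlying: mozues-tud-fe-v
1. 0 -> e / C _ C #: no change
2. b -> p, d -> t, g -> k, v -> f, z -> s / _ #: fires at position(s) 12: mozuestudfef
3. o -> e, u -> i / F C0 _: fires at position(s) 8: mozuestidfef
surface: mozuestidfef

cell VEL=lu, TOR=ri, CASE=du:
underlying: mozues-pa-ze-ivo
1. 0 -> e / C _ C #: no change
2. b -> p, d -> t, g -> k, v -> f, z -> s / _ #: no change
3. o -> e, u -> i / F C0 _: fires at position(s) 13: mozuespazeive
surface: mozuespazeive

cell VEL=un, TOR=ib, CASE=ol:
underlying: mozues-tud-ps-v
1. 0 -> e / C _ C #: inserts after position(s) 11: mozuestudpsev
2. b -> p, d -> t, g -> k, v -> f, z -> s / _ #: fires at position(s) 13: mozuestudpsef
3. o -> e, u -> i / F C0 _: fires at position(s) 8: mozuestidpsef
surface: mozuestidpsef

cell VEL=un, TOR=ri, CASE=ol:
underlying: mozues-pa-ps-v
1. 0 -> e / C _ C #: inserts after position(s) 10: mozuespapsev
2. b -> p, d -> t, g -> k, v -> f, z -> s / _ #: fires at position(s) 12: mozuespapsef
3. o -> e, u -> i / F C0 _: no change
surface: mozuespapsef


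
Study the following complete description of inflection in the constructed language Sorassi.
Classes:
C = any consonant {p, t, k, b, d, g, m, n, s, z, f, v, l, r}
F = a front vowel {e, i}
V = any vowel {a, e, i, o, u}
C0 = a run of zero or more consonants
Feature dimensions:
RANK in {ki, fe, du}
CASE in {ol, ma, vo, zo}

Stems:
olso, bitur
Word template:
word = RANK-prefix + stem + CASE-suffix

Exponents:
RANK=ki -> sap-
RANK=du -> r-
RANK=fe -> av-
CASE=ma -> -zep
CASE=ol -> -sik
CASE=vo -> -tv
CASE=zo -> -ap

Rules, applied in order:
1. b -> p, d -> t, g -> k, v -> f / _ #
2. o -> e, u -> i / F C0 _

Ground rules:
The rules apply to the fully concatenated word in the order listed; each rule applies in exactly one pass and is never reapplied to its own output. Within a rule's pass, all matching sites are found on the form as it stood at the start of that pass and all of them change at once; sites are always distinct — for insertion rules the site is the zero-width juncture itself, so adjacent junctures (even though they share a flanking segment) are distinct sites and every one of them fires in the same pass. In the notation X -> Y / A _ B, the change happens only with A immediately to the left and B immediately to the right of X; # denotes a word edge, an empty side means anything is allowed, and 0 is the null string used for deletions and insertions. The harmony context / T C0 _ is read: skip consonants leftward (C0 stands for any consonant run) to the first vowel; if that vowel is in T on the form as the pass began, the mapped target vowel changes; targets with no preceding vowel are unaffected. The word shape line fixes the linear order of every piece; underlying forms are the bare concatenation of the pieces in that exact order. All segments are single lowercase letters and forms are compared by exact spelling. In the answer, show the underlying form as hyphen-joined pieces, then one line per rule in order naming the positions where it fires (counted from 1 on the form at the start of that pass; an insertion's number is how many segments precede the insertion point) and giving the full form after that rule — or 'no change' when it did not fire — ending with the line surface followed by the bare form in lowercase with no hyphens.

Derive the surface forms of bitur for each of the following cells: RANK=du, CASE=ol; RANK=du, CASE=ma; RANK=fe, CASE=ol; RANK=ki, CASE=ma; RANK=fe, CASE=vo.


cell RANK=du, CASE=ol:
underlying: r-bitur-sik
1. b -> p, d -> t, g -> k, v -> f / _ #: no change
2. o -> e, u -> i / F C0 _: fires at position(s) 5: rbitirsik
surface: rbitirsik

cell RANK=du, CASE=ma:
underlying: r-bitur-zep
1. b -> p, d -> t, g -> k, v -> f / _ #: no change
2. o -> e, u -> i / F C0 _: fires at position(s) 5: rbitirzep
surface: rbitirzep

cell RANK=fe, CASE=ol:
underlying: av-bitur-sik
1. b -> p, d -> t, g -> k, v -> f / _ #: no change
2. o -> e, u -> i / F C0 _: fires at position(s) 6: avbitirsik
surface: avbitirsik

cell RANK=ki, CASE=ma:
underlying: sap-bitur-zep
1. b -> p, d -> t, g -> k, v -> f / _ #: no change
2. o -> e, u -> i / F C0 _: fires at position(s) 7: sapbitirzep
surface: sapbitirzep

cell RANK=fe, CASE=vo:
underlying: av-bitur-tv
1. b -> p, d -> t, g -> k, v -> f / _ #: fires at position(s) 9: avbiturtf
2. o -> e, u -> i / F C0 _: fires at position(s) 6: avbitirtf
surface: avbitirtf


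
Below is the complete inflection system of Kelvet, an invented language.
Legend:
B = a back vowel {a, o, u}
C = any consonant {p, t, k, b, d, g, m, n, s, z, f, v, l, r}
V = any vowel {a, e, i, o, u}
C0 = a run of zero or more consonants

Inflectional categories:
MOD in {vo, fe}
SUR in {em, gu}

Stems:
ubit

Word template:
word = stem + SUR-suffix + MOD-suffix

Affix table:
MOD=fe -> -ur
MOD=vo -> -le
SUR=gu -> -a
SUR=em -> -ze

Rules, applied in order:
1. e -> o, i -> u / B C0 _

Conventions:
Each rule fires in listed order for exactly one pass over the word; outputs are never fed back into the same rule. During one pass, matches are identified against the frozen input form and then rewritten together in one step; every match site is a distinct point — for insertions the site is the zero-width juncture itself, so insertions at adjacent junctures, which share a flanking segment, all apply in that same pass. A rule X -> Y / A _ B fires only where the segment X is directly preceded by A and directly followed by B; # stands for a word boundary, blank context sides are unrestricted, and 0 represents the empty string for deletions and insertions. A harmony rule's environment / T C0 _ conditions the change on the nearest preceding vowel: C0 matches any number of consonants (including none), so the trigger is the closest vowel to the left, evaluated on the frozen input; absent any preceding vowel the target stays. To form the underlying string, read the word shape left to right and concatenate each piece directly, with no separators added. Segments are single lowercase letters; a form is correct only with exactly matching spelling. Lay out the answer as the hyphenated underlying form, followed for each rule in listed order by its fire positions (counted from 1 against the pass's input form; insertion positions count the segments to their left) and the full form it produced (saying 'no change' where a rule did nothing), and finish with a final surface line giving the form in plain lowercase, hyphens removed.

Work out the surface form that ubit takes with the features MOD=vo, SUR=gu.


underlying: ubit-a-le
1. e -> o, i -> u / B C0 _: fires at position(s) 3, 7: ubutalo
surface: ubutalo


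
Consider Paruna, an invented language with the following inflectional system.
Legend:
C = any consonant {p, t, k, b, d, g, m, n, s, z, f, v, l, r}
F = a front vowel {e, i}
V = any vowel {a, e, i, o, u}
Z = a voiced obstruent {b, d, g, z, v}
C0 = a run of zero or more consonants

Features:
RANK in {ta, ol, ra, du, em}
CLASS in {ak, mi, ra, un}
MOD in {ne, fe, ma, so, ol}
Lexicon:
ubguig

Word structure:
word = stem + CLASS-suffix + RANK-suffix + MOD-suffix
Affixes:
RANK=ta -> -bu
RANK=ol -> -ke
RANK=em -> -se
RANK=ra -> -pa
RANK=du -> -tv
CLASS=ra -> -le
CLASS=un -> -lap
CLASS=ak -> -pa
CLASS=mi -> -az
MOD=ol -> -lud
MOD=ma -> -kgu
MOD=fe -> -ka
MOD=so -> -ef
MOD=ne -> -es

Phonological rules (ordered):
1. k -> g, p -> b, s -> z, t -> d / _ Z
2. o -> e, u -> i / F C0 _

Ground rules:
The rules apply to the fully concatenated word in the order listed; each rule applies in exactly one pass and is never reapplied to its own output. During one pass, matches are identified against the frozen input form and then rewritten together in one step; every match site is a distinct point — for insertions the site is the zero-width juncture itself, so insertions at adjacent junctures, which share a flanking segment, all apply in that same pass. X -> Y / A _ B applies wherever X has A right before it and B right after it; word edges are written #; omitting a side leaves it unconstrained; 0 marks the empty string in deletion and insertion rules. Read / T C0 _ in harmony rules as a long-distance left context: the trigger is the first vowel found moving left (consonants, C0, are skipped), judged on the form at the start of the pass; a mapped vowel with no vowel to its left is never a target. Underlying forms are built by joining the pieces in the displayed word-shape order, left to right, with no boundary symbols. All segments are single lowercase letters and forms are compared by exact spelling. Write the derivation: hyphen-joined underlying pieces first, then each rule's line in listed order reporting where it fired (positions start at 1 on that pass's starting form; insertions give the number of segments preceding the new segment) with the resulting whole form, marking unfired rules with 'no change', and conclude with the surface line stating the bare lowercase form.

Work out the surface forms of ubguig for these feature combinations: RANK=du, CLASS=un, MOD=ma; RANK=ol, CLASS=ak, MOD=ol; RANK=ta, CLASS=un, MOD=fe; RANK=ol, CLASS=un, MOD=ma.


cell RANK=du, CLASS=un, MOD=ma:
underlying: ubguig-lap-tv-kgu
1. k -> g, p -> b, s -> z, t -> d / _ Z: fires at position(s) 10, 12: ubguiglapdvggu
2. o -> e, u -> i / F C0 _: no change
surface: ubguiglapdvggu

cell RANK=ol, CLASS=ak, MOD=ol:
underlying: ubguig-pa-ke-lud
1. k -> g, p -> b, s -> z, t -> d / _ Z: no change
2. o -> e, u -> i / F C0 _: fires at position(s) 12: ubguigpakelid
surface: ubguigpakelid

cell RANK=ta, CLASS=un, MOD=fe:
underlying: ubguig-lap-bu-ka
1. k -> g, p -> b, s -> z, t -> d / _ Z: fires at position(s) 9: ubguiglabbuka
2. o -> e, u -> i / F C0 _: no change
surface: ubguiglabbuka

cell RANK=ol, CLASS=un, MOD=ma:
underlying: ubguig-lap-ke-kgu
1. k -> g, p -> b, s -> z, t -> d / _ Z: fires at position(s) 12: ubguiglapkeggu
2. o -> e, u -> i / F C0 _: fires at position(s) 14: ubguiglapkeggi
surface: ubguiglapkeggi


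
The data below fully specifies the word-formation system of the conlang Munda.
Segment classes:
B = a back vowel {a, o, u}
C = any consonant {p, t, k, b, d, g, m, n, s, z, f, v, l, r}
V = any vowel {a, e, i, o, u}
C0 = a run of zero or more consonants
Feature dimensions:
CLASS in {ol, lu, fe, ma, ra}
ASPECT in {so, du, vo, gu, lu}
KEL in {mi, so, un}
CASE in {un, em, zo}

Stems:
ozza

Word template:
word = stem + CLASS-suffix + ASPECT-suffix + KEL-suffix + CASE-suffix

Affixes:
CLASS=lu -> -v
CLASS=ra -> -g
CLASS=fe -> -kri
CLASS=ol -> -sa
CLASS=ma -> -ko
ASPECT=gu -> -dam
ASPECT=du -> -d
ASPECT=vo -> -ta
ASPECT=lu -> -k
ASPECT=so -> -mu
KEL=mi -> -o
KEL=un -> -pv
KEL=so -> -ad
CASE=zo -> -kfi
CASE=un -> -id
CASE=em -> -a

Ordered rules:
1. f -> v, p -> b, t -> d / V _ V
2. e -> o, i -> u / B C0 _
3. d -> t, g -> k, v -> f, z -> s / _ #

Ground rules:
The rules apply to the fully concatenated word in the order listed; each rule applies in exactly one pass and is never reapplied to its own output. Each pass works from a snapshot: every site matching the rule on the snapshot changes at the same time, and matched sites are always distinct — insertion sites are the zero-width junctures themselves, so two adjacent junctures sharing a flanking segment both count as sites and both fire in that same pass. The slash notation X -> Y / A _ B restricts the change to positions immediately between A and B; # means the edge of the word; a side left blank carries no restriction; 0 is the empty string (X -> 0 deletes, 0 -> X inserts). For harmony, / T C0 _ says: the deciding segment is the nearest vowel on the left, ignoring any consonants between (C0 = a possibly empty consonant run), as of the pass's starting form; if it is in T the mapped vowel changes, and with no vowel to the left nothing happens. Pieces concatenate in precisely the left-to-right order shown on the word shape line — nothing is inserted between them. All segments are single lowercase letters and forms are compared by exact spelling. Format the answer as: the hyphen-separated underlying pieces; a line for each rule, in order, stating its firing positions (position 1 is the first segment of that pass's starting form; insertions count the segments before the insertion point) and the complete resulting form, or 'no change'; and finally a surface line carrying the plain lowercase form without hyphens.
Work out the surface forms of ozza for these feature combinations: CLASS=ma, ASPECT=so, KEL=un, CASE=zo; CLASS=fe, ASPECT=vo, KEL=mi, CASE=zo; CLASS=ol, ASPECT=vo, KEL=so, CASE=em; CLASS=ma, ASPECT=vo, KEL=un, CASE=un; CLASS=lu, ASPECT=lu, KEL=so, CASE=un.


cell CLASS=ma, ASPECT=so, KEL=un, CASE=zo:
underlying: ozza-ko-mu-pv-kfi
1. f -> v, p -> b, t -> d / V _ V: no change
2. e -> o, i -> u / B C0 _: fires at position(s) 13: ozzakomupvkfu
3. d -> t, g -> k, v -> f, z -> s / _ #: no change
surface: ozzakomupvkfu

cell CLASS=fe, ASPECT=vo, KEL=mi, CASE=zo:
underlying: ozza-kri-ta-o-kfi
1. f -> v, p -> b, t -> d / V _ V: fires at position(s) 8: ozzakridaokfi
2. e -> o, i -> u / B C0 _: fires at position(s) 7, 13: ozzakrudaokfu
3. d -> t, g -> k, v -> f, z -> s / _ #: no change
surface: ozzakrudaokfu

cell CLASS=ol, ASPECT=vo, KEL=so, CASE=em:
underlying: ozza-sa-ta-ad-a
1. f -> v, p -> b, t -> d / V _ V: fires at position(s) 7: ozzasadaada
2. e -> o, i -> u / B C0 _: no change
3. d -> t, g -> k, v -> f, z -> s / _ #: no change
surface: ozzasadaada

cell CLASS=ma, ASPECT=vo, KEL=un, CASE=un:
underlying: ozza-ko-ta-pv-id
1. f -> v, p -> b, t -> d / V _ V: fires at position(s) 7: ozzakodapvid
2. e -> o, i -> u / B C0 _: fires at position(s) 11: ozzakodapvud
3. d -> t, g -> k, v -> f, z -> s / _ #: fires at position(s) 12: ozzakodapvut
surface: ozzakodapvut

cell CLASS=lu, ASPECT=lu, KEL=so, CASE=un:
underlying: ozza-v-k-ad-id
1. f -> v, p -> b, t -> d / V _ V: no change
2. e -> o, i -> u / B C0 _: fires at position(s) 9: ozzavkadud
3. d -> t, g -> k, v -> f, z -> s / _ #: fires at position(s) 10: ozzavkadut
surface: ozzavkadut


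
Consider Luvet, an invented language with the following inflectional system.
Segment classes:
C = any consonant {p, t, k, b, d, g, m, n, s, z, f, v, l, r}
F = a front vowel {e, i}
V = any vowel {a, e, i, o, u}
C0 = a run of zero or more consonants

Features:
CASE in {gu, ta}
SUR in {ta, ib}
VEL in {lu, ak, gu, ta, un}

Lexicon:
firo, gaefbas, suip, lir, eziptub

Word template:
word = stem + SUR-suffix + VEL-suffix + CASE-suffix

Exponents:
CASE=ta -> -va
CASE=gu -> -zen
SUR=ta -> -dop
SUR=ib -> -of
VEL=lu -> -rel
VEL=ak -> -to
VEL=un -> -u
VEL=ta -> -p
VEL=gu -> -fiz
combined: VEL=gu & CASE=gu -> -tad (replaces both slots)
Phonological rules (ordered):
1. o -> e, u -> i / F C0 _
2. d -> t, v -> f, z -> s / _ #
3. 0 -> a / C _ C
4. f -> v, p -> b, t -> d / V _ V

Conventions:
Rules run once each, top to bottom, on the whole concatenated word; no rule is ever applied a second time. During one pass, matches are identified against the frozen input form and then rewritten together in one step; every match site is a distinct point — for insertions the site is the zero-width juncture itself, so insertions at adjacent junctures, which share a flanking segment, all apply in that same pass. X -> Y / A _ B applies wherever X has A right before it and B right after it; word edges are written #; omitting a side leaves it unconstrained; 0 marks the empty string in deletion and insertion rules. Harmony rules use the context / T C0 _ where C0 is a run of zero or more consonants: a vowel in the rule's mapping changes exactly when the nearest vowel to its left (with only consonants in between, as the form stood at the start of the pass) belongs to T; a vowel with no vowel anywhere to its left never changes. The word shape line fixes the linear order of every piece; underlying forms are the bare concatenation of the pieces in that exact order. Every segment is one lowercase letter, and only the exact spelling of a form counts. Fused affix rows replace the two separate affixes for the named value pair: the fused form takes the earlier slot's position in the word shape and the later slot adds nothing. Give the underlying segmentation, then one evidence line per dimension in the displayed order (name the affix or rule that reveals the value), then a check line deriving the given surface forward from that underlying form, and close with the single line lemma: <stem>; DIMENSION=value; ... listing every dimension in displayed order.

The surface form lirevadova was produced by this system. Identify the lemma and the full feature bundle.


underlying: lir-of-to-va
CASE=ta - signalled by the affix -va
SUR=ib - signalled by the affix -of
VEL=ak - signalled by the affix -to
check: liroftova -> lireftova -> lireftova -> lirefatova -> lirevadova
lemma: lir; CASE=ta; SUR=ib; VEL=ak


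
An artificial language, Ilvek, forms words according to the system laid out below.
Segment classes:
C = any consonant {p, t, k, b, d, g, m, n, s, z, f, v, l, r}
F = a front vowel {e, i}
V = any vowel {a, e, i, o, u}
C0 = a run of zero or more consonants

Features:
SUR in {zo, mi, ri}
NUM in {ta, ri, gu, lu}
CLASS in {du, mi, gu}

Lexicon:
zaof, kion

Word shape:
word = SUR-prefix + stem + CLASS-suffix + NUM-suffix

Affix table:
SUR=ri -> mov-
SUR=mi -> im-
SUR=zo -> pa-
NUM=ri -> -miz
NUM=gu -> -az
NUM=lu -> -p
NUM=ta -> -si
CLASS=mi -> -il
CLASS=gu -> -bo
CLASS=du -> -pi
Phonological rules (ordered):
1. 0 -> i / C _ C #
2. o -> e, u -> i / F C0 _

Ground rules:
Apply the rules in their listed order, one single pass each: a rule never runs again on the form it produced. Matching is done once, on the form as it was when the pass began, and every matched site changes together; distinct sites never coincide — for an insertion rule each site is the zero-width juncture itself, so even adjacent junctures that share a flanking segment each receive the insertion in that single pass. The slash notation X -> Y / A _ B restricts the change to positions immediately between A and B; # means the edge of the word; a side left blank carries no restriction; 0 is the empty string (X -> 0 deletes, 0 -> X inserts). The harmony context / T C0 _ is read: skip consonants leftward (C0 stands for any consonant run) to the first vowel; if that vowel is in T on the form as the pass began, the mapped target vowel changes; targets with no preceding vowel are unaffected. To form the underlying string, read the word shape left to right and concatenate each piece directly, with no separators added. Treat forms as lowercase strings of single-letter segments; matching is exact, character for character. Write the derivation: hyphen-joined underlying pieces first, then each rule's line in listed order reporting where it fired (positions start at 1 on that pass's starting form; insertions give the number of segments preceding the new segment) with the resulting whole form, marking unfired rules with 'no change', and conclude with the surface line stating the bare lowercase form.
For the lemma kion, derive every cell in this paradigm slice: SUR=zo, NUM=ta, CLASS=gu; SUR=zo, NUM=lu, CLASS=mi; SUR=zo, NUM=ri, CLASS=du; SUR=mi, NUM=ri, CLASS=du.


cell SUR=zo, NUM=ta, CLASS=gu:
underlying: pa-kion-bo-si
1. 0 -> i / C _ C #: no change
2. o -> e, u -> i / F C0 _: fires at position(s) 5: pakienbosi
surface: pakienbosi

cell SUR=zo, NUM=lu, CLASS=mi:
underlying: pa-kion-il-p
1. 0 -> i / C _ C #: inserts after position(s) 8: pakionilip
2. o -> e, u -> i / F C0 _: fires at position(s) 5: pakienilip
surface: pakienilip

cell SUR=zo, NUM=ri, CLASS=du:
underlying: pa-kion-pi-miz
1. 0 -> i / C _ C #: no change
2. o -> e, u -> i / F C0 _: fires at position(s) 5: pakienpimiz
surface: pakienpimiz

cell SUR=mi, NUM=ri, CLASS=du:
underlying: im-kion-pi-miz
1. 0 -> i / C _ C #: no change
2. o -> e, u -> i / F C0 _: fires at position(s) 5: imkienpimiz
surface: imkienpimiz


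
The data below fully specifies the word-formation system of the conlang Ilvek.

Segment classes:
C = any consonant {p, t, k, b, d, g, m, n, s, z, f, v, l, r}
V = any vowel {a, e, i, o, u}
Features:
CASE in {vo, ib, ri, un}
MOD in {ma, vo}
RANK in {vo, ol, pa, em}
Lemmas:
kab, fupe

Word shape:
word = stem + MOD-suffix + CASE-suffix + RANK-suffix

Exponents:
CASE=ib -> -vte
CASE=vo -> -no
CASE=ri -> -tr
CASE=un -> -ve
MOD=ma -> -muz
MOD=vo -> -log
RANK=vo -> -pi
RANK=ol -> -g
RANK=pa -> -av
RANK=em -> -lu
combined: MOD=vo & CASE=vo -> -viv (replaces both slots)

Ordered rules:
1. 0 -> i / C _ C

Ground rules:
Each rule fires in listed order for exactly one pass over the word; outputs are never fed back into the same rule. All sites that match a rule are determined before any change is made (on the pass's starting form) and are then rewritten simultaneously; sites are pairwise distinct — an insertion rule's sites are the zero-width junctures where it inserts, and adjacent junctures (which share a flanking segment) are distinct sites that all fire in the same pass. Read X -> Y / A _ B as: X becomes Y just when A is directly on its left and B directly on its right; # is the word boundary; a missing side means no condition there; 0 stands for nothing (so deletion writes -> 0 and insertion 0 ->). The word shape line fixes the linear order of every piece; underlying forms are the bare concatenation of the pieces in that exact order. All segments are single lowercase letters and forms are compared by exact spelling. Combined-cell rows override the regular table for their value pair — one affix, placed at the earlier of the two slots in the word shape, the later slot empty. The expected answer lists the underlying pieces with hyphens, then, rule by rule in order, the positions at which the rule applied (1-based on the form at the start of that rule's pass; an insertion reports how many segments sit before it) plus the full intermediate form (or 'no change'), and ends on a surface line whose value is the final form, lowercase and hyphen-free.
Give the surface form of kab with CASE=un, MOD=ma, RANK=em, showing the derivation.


underlying: kab-muz-ve-lu
1. 0 -> i / C _ C: inserts after position(s) 3, 6: kabimuzivelu
surface: kabimuzivelu
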